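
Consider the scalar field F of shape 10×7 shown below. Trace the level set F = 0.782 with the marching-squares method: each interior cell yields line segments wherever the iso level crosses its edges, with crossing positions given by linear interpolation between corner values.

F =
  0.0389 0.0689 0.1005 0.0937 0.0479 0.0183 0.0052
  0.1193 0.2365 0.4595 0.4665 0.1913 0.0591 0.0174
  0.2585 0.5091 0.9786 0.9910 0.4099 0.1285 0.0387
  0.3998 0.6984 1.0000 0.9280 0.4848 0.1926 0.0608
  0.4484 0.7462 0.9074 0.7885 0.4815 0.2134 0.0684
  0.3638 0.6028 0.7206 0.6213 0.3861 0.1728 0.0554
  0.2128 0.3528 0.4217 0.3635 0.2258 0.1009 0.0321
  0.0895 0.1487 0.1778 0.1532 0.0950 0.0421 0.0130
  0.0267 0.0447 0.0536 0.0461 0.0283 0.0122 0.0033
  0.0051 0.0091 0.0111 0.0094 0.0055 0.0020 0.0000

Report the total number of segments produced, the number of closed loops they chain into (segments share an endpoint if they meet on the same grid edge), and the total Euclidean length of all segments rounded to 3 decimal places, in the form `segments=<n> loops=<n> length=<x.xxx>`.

cell (1,1): code 0100 → (1.621,2.000)–(2.000,1.581)
cell (1,2): code 1100 → (1.602,3.000)–(1.621,2.000)
cell (1,3): code 1000 → (2.000,3.360)–(1.602,3.000)
cell (2,1): code 0110 → (2.000,1.581)–(3.000,1.277)
cell (2,3): code 1001 → (3.000,3.329)–(2.000,3.360)
cell (3,1): code 0110 → (3.000,1.277)–(4.000,1.222)
cell (3,3): code 1001 → (4.000,3.021)–(3.000,3.329)
cell (4,1): code 0010 → (4.000,1.222)–(4.671,2.000)
cell (4,2): code 0011 → (4.671,2.000)–(4.039,3.000)
cell (4,3): code 0001 → (4.039,3.000)–(4.000,3.021)
total: 10 segments, chained into 1 closed loop(s), length Σ = 8.450197

segments=10 loops=1 length=8.450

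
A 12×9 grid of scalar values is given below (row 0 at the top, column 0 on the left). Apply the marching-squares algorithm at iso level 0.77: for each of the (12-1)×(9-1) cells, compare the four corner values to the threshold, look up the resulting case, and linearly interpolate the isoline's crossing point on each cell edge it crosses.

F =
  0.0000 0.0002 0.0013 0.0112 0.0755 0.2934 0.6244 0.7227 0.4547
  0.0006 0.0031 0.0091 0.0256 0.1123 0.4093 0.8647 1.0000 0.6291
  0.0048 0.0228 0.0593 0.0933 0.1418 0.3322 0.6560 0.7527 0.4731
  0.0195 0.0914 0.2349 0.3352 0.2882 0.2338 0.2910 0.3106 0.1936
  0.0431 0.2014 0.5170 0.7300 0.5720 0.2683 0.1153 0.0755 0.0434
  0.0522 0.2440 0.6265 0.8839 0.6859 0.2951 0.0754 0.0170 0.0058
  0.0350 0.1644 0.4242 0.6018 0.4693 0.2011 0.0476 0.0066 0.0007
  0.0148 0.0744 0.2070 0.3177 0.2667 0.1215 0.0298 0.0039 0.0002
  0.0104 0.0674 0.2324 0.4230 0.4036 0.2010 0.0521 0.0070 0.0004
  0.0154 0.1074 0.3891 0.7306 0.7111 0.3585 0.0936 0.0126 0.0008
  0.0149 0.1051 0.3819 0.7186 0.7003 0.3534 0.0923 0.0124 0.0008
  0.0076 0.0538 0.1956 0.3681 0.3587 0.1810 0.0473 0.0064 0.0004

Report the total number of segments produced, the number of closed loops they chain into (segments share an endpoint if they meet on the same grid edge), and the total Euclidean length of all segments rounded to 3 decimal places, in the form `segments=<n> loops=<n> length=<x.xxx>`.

segments=10 loops=2 length=8.398

cell (0,5): code 0100 → (0.606,6.000)–(1.000,5.792)
cell (0,6): code 1100 → (0.171,7.000)–(0.606,6.000)
cell (0,7): code 1000 → (1.000,7.620)–(0.171,7.000)
cell (1,5): code 0010 → (1.000,5.792)–(1.454,6.000)
cell (1,6): code 0011 → (1.454,6.000)–(1.930,7.000)
cell (1,7): code 0001 → (1.930,7.000)–(1.000,7.620)
cell (4,2): code 0100 → (4.260,3.000)–(5.000,2.557)
cell (4,3): code 1000 → (5.000,3.575)–(4.260,3.000)
cell (5,2): code 0010 → (5.000,2.557)–(5.404,3.000)
cell (5,3): code 0001 → (5.404,3.000)–(5.000,3.575)
total: 10 segments, chained into 2 closed loop(s), length Σ = 8.397924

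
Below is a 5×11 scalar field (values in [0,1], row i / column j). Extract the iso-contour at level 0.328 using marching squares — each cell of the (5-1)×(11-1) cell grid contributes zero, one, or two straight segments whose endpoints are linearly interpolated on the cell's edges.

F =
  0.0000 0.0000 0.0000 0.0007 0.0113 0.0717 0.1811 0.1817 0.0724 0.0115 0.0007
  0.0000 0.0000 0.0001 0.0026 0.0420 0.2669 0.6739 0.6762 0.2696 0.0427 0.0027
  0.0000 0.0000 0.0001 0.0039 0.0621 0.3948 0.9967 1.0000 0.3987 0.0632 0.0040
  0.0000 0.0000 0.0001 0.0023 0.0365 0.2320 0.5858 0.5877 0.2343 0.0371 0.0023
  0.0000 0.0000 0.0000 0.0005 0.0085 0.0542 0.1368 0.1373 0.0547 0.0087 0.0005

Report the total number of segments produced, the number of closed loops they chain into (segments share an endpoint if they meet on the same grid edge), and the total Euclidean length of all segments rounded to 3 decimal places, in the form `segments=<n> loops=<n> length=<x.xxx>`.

cell (0,5): code 0100 → (0.298,6.000)–(1.000,5.150)
cell (0,6): code 1100 → (0.296,7.000)–(0.298,6.000)
cell (0,7): code 1000 → (1.000,7.856)–(0.296,7.000)
cell (1,4): code 0100 → (1.478,5.000)–(2.000,4.799)
cell (1,5): code 1110 → (1.000,5.150)–(1.478,5.000)
cell (1,7): code 1101 → (1.452,8.000)–(1.000,7.856)
cell (1,8): code 1000 → (2.000,8.211)–(1.452,8.000)
cell (2,4): code 0010 → (2.000,4.799)–(2.410,5.000)
cell (2,5): code 0111 → (2.410,5.000)–(3.000,5.271)
cell (2,7): code 1011 → (3.000,7.735)–(2.430,8.000)
cell (2,8): code 0001 → (2.430,8.000)–(2.000,8.211)
cell (3,5): code 0010 → (3.000,5.271)–(3.574,6.000)
cell (3,6): code 0011 → (3.574,6.000)–(3.577,7.000)
cell (3,7): code 0001 → (3.577,7.000)–(3.000,7.735)
total: 14 segments, chained into 1 closed loop(s), length Σ = 10.407838

segments=14 loops=1 length=10.408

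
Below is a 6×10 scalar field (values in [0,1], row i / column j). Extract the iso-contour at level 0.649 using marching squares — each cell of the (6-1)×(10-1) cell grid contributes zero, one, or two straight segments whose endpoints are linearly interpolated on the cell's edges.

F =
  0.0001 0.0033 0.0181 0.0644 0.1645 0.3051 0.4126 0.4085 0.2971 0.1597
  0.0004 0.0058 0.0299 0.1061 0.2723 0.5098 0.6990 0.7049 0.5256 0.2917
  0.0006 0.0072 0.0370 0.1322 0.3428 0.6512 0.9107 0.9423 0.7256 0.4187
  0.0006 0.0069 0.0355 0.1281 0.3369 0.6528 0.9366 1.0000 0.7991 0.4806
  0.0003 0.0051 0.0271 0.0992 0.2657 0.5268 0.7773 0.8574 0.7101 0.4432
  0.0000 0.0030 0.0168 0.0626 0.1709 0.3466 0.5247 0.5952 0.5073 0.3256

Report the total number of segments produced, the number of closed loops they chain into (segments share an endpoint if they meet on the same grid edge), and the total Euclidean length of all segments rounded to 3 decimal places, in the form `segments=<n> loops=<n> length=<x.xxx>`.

cell (0,5): code 0100 → (0.825,6.000)–(1.000,5.736)
cell (0,6): code 1100 → (0.811,7.000)–(0.825,6.000)
cell (0,7): code 1000 → (1.000,7.312)–(0.811,7.000)
cell (1,4): code 0100 → (1.984,5.000)–(2.000,4.993)
cell (1,5): code 1110 → (1.000,5.736)–(1.984,5.000)
cell (1,7): code 1101 → (1.617,8.000)–(1.000,7.312)
cell (1,8): code 1000 → (2.000,8.250)–(1.617,8.000)
cell (2,4): code 0110 → (2.000,4.993)–(3.000,4.988)
cell (2,8): code 1001 → (3.000,8.471)–(2.000,8.250)
cell (3,4): code 0010 → (3.000,4.988)–(3.030,5.000)
cell (3,5): code 0111 → (3.030,5.000)–(4.000,5.488)
cell (3,8): code 1001 → (4.000,8.229)–(3.000,8.471)
cell (4,5): code 0010 → (4.000,5.488)–(4.508,6.000)
cell (4,6): code 0011 → (4.508,6.000)–(4.795,7.000)
cell (4,7): code 0011 → (4.795,7.000)–(4.301,8.000)
cell (4,8): code 0001 → (4.301,8.000)–(4.000,8.229)
total: 16 segments, chained into 1 closed loop(s), length Σ = 11.735298

segments=16 loops=1 length=11.735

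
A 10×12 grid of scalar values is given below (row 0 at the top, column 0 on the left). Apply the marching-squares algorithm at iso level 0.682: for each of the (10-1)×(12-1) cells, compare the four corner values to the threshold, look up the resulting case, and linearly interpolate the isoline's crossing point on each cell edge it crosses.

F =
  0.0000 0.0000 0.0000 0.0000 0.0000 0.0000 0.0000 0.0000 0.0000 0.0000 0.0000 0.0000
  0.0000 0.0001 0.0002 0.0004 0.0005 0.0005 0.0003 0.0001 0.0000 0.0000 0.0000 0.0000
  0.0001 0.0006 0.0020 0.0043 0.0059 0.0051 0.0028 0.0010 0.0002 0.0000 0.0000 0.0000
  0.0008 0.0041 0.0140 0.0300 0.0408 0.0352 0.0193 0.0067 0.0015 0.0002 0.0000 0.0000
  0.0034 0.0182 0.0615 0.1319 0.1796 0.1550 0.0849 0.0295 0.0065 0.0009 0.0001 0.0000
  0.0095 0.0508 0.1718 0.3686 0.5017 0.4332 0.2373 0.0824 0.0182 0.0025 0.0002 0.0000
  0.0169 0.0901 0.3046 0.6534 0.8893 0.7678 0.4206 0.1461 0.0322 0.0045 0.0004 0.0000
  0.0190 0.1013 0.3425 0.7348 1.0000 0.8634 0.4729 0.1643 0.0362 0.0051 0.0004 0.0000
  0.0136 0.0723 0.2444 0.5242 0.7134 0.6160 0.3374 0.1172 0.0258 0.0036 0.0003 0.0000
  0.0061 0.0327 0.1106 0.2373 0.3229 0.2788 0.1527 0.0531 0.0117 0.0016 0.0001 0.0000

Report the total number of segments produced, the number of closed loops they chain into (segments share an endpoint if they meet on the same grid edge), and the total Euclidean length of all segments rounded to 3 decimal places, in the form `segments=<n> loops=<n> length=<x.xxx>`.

cell (5,3): code 0100 → (5.465,4.000)–(6.000,3.121)
cell (5,4): code 1100 → (5.744,5.000)–(5.465,4.000)
cell (5,5): code 1000 → (6.000,5.247)–(5.744,5.000)
cell (6,2): code 0100 → (6.351,3.000)–(7.000,2.865)
cell (6,3): code 1110 → (6.000,3.121)–(6.351,3.000)
cell (6,5): code 1001 → (7.000,5.465)–(6.000,5.247)
cell (7,2): code 0010 → (7.000,2.865)–(7.251,3.000)
cell (7,3): code 0111 → (7.251,3.000)–(8.000,3.834)
cell (7,4): code 1011 → (8.000,4.322)–(7.733,5.000)
cell (7,5): code 0001 → (7.733,5.000)–(7.000,5.465)
cell (8,3): code 0010 → (8.000,3.834)–(8.080,4.000)
cell (8,4): code 0001 → (8.080,4.000)–(8.000,4.322)
total: 12 segments, chained into 1 closed loop(s), length Σ = 7.999025

segments=12 loops=1 length=7.999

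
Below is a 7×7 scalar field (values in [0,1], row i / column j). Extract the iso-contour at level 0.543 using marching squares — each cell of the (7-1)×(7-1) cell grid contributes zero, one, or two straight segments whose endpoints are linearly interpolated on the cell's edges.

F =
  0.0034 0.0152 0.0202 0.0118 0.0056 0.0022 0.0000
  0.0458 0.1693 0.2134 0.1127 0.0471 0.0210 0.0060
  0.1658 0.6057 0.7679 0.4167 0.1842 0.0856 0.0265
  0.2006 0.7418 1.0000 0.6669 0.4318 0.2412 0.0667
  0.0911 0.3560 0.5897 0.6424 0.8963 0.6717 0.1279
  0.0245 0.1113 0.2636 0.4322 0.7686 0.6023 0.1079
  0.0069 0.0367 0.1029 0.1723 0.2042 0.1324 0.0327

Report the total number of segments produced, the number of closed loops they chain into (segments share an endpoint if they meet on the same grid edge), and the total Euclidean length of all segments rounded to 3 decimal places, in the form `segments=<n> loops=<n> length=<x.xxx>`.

segments=18 loops=1 length=12.862

cell (1,0): code 0100 → (1.856,1.000)–(2.000,0.857)
cell (1,1): code 1100 → (1.594,2.000)–(1.856,1.000)
cell (1,2): code 1000 → (2.000,2.640)–(1.594,2.000)
cell (2,0): code 0110 → (2.000,0.857)–(3.000,0.633)
cell (2,2): code 1101 → (2.505,3.000)–(2.000,2.640)
cell (2,3): code 1000 → (3.000,3.527)–(2.505,3.000)
cell (3,0): code 0010 → (3.000,0.633)–(3.515,1.000)
cell (3,1): code 0111 → (3.515,1.000)–(4.000,1.800)
cell (3,3): code 1101 → (3.239,4.000)–(3.000,3.527)
cell (3,4): code 1100 → (3.701,5.000)–(3.239,4.000)
cell (3,5): code 1000 → (4.000,5.237)–(3.701,5.000)
cell (4,1): code 0010 → (4.000,1.800)–(4.143,2.000)
cell (4,2): code 0011 → (4.143,2.000)–(4.473,3.000)
cell (4,3): code 0111 → (4.473,3.000)–(5.000,3.329)
cell (4,5): code 1001 → (5.000,5.120)–(4.000,5.237)
cell (5,3): code 0010 → (5.000,3.329)–(5.400,4.000)
cell (5,4): code 0011 → (5.400,4.000)–(5.126,5.000)
cell (5,5): code 0001 → (5.126,5.000)–(5.000,5.120)
total: 18 segments, chained into 1 closed loop(s), length Σ = 12.861914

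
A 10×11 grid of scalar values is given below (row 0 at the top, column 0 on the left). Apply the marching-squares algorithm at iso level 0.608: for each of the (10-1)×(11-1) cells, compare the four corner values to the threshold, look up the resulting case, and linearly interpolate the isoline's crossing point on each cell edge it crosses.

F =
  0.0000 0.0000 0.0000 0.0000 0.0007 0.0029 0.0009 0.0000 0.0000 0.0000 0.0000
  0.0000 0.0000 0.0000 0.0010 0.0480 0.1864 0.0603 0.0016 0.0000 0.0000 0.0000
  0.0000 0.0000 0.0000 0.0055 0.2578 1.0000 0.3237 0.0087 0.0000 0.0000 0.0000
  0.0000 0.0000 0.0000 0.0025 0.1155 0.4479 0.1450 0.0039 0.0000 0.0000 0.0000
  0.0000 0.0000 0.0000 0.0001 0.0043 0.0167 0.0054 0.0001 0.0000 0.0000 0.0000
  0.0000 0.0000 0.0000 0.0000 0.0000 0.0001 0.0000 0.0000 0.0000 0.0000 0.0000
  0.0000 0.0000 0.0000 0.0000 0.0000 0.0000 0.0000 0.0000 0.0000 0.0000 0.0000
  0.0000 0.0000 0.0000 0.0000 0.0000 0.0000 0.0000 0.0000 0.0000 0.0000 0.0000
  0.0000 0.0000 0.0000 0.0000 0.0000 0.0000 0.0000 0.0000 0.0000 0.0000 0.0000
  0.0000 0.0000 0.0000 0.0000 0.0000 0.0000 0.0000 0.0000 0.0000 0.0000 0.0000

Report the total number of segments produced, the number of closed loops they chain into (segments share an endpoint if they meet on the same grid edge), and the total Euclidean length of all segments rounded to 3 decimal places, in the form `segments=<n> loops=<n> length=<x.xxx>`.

segments=4 loops=1 length=3.270

cell (1,4): code 0100 → (1.518,5.000)–(2.000,4.472)
cell (1,5): code 1000 → (2.000,5.580)–(1.518,5.000)
cell (2,4): code 0010 → (2.000,4.472)–(2.710,5.000)
cell (2,5): code 0001 → (2.710,5.000)–(2.000,5.580)
total: 4 segments, chained into 1 closed loop(s), length Σ = 3.270113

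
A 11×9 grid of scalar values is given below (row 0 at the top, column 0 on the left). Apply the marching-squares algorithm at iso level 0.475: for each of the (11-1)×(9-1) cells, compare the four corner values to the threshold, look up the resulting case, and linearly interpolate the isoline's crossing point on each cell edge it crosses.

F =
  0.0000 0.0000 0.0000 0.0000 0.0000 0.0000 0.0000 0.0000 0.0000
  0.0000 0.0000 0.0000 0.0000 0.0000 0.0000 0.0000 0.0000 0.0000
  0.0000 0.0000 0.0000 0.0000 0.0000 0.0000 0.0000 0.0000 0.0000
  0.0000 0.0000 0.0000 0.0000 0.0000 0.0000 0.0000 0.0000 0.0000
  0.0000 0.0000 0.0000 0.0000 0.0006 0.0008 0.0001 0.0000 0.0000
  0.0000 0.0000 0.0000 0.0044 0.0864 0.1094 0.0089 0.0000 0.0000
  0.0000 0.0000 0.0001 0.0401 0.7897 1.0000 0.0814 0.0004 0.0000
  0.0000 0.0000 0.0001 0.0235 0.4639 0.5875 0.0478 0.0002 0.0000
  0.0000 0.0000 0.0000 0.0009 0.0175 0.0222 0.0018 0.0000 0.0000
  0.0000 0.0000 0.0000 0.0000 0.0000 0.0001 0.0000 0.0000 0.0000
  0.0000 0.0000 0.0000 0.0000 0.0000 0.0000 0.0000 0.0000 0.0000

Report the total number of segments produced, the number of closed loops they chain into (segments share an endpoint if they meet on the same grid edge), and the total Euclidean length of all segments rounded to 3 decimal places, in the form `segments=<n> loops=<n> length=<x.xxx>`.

cell (5,3): code 0100 → (5.553,4.000)–(6.000,3.580)
cell (5,4): code 1100 → (5.411,5.000)–(5.553,4.000)
cell (5,5): code 1000 → (6.000,5.572)–(5.411,5.000)
cell (6,3): code 0010 → (6.000,3.580)–(6.966,4.000)
cell (6,4): code 0111 → (6.966,4.000)–(7.000,4.090)
cell (6,5): code 1001 → (7.000,5.208)–(6.000,5.572)
cell (7,4): code 0010 → (7.000,4.090)–(7.199,5.000)
cell (7,5): code 0001 → (7.199,5.000)–(7.000,5.208)
total: 8 segments, chained into 1 closed loop(s), length Σ = 5.877702

segments=8 loops=1 length=5.878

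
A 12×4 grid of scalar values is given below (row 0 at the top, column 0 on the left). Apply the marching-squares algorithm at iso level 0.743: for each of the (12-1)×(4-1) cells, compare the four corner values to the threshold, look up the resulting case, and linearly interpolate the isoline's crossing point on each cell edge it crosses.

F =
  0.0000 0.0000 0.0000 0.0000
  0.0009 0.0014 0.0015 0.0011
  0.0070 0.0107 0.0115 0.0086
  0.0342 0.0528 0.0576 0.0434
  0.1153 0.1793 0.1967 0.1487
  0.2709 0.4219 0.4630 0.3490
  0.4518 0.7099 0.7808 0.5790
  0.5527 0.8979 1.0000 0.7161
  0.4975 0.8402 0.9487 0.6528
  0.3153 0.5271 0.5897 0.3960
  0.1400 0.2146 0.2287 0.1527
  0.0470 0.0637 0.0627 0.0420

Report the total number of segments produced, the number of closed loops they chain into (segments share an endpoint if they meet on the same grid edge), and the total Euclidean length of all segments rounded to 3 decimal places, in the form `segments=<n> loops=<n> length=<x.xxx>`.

segments=10 loops=1 length=7.827

cell (5,1): code 0100 → (5.881,2.000)–(6.000,1.467)
cell (5,2): code 1000 → (6.000,2.187)–(5.881,2.000)
cell (6,0): code 0100 → (6.176,1.000)–(7.000,0.551)
cell (6,1): code 1110 → (6.000,1.467)–(6.176,1.000)
cell (6,2): code 1001 → (7.000,2.905)–(6.000,2.187)
cell (7,0): code 0110 → (7.000,0.551)–(8.000,0.716)
cell (7,2): code 1001 → (8.000,2.695)–(7.000,2.905)
cell (8,0): code 0010 → (8.000,0.716)–(8.310,1.000)
cell (8,1): code 0011 → (8.310,1.000)–(8.573,2.000)
cell (8,2): code 0001 → (8.573,2.000)–(8.000,2.695)
total: 10 segments, chained into 1 closed loop(s), length Σ = 7.826945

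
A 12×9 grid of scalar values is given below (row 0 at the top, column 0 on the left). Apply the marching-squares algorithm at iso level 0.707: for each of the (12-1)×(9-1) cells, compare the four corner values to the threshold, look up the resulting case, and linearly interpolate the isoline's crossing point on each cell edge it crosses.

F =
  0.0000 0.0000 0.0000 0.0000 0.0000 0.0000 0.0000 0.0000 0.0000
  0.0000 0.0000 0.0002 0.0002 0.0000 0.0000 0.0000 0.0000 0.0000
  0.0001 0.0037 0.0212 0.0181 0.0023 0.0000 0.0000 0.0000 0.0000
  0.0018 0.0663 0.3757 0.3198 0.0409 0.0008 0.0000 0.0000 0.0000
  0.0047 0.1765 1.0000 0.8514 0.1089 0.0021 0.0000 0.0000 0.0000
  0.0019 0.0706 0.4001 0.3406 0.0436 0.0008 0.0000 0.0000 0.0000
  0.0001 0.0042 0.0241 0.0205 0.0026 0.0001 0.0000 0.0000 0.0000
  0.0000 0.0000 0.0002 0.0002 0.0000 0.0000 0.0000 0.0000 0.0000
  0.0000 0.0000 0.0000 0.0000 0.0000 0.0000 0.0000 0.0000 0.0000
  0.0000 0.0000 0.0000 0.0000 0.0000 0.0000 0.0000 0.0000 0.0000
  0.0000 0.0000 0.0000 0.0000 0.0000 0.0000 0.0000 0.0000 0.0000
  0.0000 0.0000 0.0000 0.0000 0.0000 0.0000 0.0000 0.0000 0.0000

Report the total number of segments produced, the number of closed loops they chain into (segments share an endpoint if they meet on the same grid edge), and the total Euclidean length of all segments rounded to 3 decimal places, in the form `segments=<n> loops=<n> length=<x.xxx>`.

segments=6 loops=1 length=3.911

cell (3,1): code 0100 → (3.531,2.000)–(4.000,1.644)
cell (3,2): code 1100 → (3.728,3.000)–(3.531,2.000)
cell (3,3): code 1000 → (4.000,3.194)–(3.728,3.000)
cell (4,1): code 0010 → (4.000,1.644)–(4.488,2.000)
cell (4,2): code 0011 → (4.488,2.000)–(4.283,3.000)
cell (4,3): code 0001 → (4.283,3.000)–(4.000,3.194)
total: 6 segments, chained into 1 closed loop(s), length Σ = 3.910716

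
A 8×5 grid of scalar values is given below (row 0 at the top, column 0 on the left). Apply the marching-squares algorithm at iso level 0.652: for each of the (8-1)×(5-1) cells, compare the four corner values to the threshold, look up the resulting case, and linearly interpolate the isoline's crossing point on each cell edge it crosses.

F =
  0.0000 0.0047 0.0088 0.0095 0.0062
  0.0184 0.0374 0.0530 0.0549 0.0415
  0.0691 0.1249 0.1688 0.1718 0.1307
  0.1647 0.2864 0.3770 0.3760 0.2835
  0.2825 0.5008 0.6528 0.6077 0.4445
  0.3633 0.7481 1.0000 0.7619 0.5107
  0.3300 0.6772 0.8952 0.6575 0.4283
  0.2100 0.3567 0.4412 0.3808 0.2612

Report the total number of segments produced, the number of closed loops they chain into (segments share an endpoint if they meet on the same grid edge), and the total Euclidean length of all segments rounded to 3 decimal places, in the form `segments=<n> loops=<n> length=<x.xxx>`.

segments=12 loops=1 length=7.974

cell (3,1): code 0100 → (3.997,2.000)–(4.000,1.995)
cell (3,2): code 1000 → (4.000,2.018)–(3.997,2.000)
cell (4,0): code 0100 → (4.611,1.000)–(5.000,0.750)
cell (4,1): code 1110 → (4.000,1.995)–(4.611,1.000)
cell (4,2): code 1101 → (4.287,3.000)–(4.000,2.018)
cell (4,3): code 1000 → (5.000,3.438)–(4.287,3.000)
cell (5,0): code 0110 → (5.000,0.750)–(6.000,0.927)
cell (5,3): code 1001 → (6.000,3.024)–(5.000,3.438)
cell (6,0): code 0010 → (6.000,0.927)–(6.079,1.000)
cell (6,1): code 0011 → (6.079,1.000)–(6.536,2.000)
cell (6,2): code 0011 → (6.536,2.000)–(6.020,3.000)
cell (6,3): code 0001 → (6.020,3.000)–(6.000,3.024)
total: 12 segments, chained into 1 closed loop(s), length Σ = 7.973763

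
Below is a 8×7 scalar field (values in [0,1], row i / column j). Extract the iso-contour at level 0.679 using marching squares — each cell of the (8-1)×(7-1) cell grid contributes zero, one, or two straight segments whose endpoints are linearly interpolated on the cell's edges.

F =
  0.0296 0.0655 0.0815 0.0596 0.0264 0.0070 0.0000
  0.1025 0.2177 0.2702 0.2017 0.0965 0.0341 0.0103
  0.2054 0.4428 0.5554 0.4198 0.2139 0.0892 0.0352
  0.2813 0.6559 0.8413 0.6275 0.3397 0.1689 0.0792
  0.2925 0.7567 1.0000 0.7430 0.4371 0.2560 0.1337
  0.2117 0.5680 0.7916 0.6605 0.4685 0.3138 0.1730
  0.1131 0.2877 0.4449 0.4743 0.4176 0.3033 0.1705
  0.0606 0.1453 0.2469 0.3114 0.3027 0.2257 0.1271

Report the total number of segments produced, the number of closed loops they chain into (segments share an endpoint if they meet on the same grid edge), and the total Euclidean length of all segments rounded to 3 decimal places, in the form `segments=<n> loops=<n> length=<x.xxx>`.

cell (2,1): code 0100 → (2.432,2.000)–(3.000,1.125)
cell (2,2): code 1000 → (3.000,2.759)–(2.432,2.000)
cell (3,0): code 0100 → (3.229,1.000)–(4.000,0.833)
cell (3,1): code 1110 → (3.000,1.125)–(3.229,1.000)
cell (3,2): code 1101 → (3.446,3.000)–(3.000,2.759)
cell (3,3): code 1000 → (4.000,3.209)–(3.446,3.000)
cell (4,0): code 0010 → (4.000,0.833)–(4.412,1.000)
cell (4,1): code 0111 → (4.412,1.000)–(5.000,1.496)
cell (4,2): code 1011 → (5.000,2.859)–(4.776,3.000)
cell (4,3): code 0001 → (4.776,3.000)–(4.000,3.209)
cell (5,1): code 0010 → (5.000,1.496)–(5.325,2.000)
cell (5,2): code 0001 → (5.325,2.000)–(5.000,2.859)
total: 12 segments, chained into 1 closed loop(s), length Σ = 7.940082

segments=12 loops=1 length=7.940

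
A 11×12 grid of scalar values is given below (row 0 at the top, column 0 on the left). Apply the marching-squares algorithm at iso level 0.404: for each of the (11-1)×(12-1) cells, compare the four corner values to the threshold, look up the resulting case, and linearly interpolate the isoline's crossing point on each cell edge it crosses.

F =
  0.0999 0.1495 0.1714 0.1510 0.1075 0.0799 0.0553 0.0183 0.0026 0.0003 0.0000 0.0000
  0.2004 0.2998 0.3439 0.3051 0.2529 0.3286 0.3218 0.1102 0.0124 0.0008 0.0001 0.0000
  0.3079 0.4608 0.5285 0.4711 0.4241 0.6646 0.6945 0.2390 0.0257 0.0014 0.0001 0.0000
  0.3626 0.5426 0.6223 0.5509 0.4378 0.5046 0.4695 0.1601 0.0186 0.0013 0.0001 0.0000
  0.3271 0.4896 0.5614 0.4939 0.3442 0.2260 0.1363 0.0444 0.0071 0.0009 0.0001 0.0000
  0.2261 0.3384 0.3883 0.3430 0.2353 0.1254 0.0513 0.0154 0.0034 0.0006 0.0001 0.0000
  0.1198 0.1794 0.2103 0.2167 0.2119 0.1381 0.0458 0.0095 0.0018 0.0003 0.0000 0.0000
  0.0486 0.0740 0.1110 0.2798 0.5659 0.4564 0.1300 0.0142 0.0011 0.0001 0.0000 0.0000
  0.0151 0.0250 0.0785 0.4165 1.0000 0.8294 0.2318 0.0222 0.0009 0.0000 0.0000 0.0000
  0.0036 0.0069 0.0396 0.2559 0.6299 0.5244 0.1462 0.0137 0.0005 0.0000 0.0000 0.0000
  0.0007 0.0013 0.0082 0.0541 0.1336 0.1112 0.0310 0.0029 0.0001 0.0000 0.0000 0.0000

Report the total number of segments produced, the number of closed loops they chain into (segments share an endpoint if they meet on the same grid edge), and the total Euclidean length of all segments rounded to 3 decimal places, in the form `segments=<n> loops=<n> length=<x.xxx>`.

cell (1,0): code 0100 → (1.647,1.000)–(2.000,0.629)
cell (1,1): code 1100 → (1.326,2.000)–(1.647,1.000)
cell (1,2): code 1100 → (1.596,3.000)–(1.326,2.000)
cell (1,3): code 1100 → (1.883,4.000)–(1.596,3.000)
cell (1,4): code 1100 → (1.224,5.000)–(1.883,4.000)
cell (1,5): code 1100 → (1.221,6.000)–(1.224,5.000)
cell (1,6): code 1000 → (2.000,6.638)–(1.221,6.000)
cell (2,0): code 0110 → (2.000,0.629)–(3.000,0.230)
cell (2,6): code 1001 → (3.000,6.212)–(2.000,6.638)
cell (3,0): code 0110 → (3.000,0.230)–(4.000,0.473)
cell (3,3): code 1011 → (4.000,3.601)–(3.361,4.000)
cell (3,4): code 0011 → (3.361,4.000)–(3.361,5.000)
cell (3,5): code 0011 → (3.361,5.000)–(3.197,6.000)
cell (3,6): code 0001 → (3.197,6.000)–(3.000,6.212)
cell (4,0): code 0010 → (4.000,0.473)–(4.566,1.000)
cell (4,1): code 0011 → (4.566,1.000)–(4.909,2.000)
cell (4,2): code 0011 → (4.909,2.000)–(4.596,3.000)
cell (4,3): code 0001 → (4.596,3.000)–(4.000,3.601)
cell (6,3): code 0100 → (6.543,4.000)–(7.000,3.434)
cell (6,4): code 1100 → (6.835,5.000)–(6.543,4.000)
cell (6,5): code 1000 → (7.000,5.161)–(6.835,5.000)
cell (7,2): code 0100 → (7.909,3.000)–(8.000,2.963)
cell (7,3): code 1110 → (7.000,3.434)–(7.909,3.000)
cell (7,5): code 1001 → (8.000,5.712)–(7.000,5.161)
cell (8,2): code 0010 → (8.000,2.963)–(8.078,3.000)
cell (8,3): code 0111 → (8.078,3.000)–(9.000,3.396)
cell (8,5): code 1001 → (9.000,5.318)–(8.000,5.712)
cell (9,3): code 0010 → (9.000,3.396)–(9.455,4.000)
cell (9,4): code 0011 → (9.455,4.000)–(9.291,5.000)
cell (9,5): code 0001 → (9.291,5.000)–(9.000,5.318)
total: 30 segments, chained into 2 closed loop(s), length Σ = 25.428731

segments=30 loops=2 length=25.429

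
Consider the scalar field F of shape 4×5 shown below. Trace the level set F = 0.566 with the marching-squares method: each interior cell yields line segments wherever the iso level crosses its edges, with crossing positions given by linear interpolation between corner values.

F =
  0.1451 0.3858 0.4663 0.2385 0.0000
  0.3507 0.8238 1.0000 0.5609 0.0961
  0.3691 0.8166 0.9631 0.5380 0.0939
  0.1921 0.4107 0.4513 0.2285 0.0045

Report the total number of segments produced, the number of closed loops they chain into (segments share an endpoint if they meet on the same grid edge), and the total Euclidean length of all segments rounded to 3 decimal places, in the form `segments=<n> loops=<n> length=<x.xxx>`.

segments=8 loops=1 length=8.169

cell (0,0): code 0100 → (0.411,1.000)–(1.000,0.455)
cell (0,1): code 1100 → (0.187,2.000)–(0.411,1.000)
cell (0,2): code 1000 → (1.000,2.988)–(0.187,2.000)
cell (1,0): code 0110 → (1.000,0.455)–(2.000,0.440)
cell (1,2): code 1001 → (2.000,2.934)–(1.000,2.988)
cell (2,0): code 0010 → (2.000,0.440)–(2.617,1.000)
cell (2,1): code 0011 → (2.617,1.000)–(2.776,2.000)
cell (2,2): code 0001 → (2.776,2.000)–(2.000,2.934)
total: 8 segments, chained into 1 closed loop(s), length Σ = 8.168863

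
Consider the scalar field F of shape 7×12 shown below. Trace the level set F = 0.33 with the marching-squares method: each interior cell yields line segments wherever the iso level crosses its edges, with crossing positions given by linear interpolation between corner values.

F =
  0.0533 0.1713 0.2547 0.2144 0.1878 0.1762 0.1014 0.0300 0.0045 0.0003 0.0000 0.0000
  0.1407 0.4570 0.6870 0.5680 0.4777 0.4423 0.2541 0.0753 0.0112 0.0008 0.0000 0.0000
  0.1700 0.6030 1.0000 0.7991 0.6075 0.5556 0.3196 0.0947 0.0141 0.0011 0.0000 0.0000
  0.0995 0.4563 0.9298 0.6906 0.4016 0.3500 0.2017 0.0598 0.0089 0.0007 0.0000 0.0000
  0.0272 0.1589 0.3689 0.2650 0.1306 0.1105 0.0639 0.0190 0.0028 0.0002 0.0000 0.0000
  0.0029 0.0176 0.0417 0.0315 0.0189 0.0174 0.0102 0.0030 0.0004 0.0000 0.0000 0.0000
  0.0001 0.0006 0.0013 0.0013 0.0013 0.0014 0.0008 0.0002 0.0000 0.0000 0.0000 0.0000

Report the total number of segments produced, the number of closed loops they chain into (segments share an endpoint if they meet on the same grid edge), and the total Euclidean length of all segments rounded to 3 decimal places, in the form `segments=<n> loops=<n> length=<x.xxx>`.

segments=18 loops=1 length=14.988

cell (0,0): code 0100 → (0.555,1.000)–(1.000,0.598)
cell (0,1): code 1100 → (0.174,2.000)–(0.555,1.000)
cell (0,2): code 1100 → (0.327,3.000)–(0.174,2.000)
cell (0,3): code 1100 → (0.491,4.000)–(0.327,3.000)
cell (0,4): code 1100 → (0.578,5.000)–(0.491,4.000)
cell (0,5): code 1000 → (1.000,5.597)–(0.578,5.000)
cell (1,0): code 0110 → (1.000,0.598)–(2.000,0.370)
cell (1,5): code 1001 → (2.000,5.956)–(1.000,5.597)
cell (2,0): code 0110 → (2.000,0.370)–(3.000,0.646)
cell (2,5): code 1001 → (3.000,5.135)–(2.000,5.956)
cell (3,0): code 0010 → (3.000,0.646)–(3.425,1.000)
cell (3,1): code 0111 → (3.425,1.000)–(4.000,1.815)
cell (3,2): code 1011 → (4.000,2.374)–(3.847,3.000)
cell (3,3): code 0011 → (3.847,3.000)–(3.264,4.000)
cell (3,4): code 0011 → (3.264,4.000)–(3.084,5.000)
cell (3,5): code 0001 → (3.084,5.000)–(3.000,5.135)
cell (4,1): code 0010 → (4.000,1.815)–(4.119,2.000)
cell (4,2): code 0001 → (4.119,2.000)–(4.000,2.374)
total: 18 segments, chained into 1 closed loop(s), length Σ = 14.988231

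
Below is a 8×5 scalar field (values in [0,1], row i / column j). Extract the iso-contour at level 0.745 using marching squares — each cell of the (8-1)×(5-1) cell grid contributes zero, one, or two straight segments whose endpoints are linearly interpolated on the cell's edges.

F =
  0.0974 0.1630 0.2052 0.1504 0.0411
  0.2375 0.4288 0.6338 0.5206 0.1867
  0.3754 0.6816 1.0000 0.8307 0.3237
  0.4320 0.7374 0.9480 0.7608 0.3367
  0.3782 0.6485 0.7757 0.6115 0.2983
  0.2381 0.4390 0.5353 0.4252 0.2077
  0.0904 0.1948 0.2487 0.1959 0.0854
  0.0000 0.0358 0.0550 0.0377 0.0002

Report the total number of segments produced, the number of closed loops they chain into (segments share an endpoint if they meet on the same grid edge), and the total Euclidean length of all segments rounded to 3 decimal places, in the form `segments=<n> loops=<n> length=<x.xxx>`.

cell (1,1): code 0100 → (1.304,2.000)–(2.000,1.199)
cell (1,2): code 1100 → (1.724,3.000)–(1.304,2.000)
cell (1,3): code 1000 → (2.000,3.169)–(1.724,3.000)
cell (2,1): code 0110 → (2.000,1.199)–(3.000,1.036)
cell (2,3): code 1001 → (3.000,3.037)–(2.000,3.169)
cell (3,1): code 0110 → (3.000,1.036)–(4.000,1.759)
cell (3,2): code 1011 → (4.000,2.187)–(3.106,3.000)
cell (3,3): code 0001 → (3.106,3.000)–(3.000,3.037)
cell (4,1): code 0010 → (4.000,1.759)–(4.128,2.000)
cell (4,2): code 0001 → (4.128,2.000)–(4.000,2.187)
total: 10 segments, chained into 1 closed loop(s), length Σ = 7.545626

segments=10 loops=1 length=7.546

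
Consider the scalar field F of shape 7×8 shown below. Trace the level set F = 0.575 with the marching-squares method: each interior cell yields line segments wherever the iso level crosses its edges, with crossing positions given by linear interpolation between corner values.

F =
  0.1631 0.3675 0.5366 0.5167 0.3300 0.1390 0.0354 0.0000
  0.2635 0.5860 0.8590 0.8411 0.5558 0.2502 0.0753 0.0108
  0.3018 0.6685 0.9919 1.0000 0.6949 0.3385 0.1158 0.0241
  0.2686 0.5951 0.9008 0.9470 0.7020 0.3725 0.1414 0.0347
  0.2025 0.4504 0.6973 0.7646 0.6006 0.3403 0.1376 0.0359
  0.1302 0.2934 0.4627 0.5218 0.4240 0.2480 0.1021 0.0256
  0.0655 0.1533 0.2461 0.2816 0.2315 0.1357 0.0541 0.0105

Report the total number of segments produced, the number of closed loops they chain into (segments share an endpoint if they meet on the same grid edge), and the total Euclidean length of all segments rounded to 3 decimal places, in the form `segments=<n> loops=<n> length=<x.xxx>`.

cell (0,0): code 0100 → (0.950,1.000)–(1.000,0.966)
cell (0,1): code 1100 → (0.119,2.000)–(0.950,1.000)
cell (0,2): code 1100 → (0.180,3.000)–(0.119,2.000)
cell (0,3): code 1000 → (1.000,3.933)–(0.180,3.000)
cell (1,0): code 0110 → (1.000,0.966)–(2.000,0.745)
cell (1,3): code 1101 → (1.138,4.000)–(1.000,3.933)
cell (1,4): code 1000 → (2.000,4.336)–(1.138,4.000)
cell (2,0): code 0110 → (2.000,0.745)–(3.000,0.938)
cell (2,4): code 1001 → (3.000,4.385)–(2.000,4.336)
cell (3,0): code 0010 → (3.000,0.938)–(3.139,1.000)
cell (3,1): code 0111 → (3.139,1.000)–(4.000,1.505)
cell (3,4): code 1001 → (4.000,4.098)–(3.000,4.385)
cell (4,1): code 0010 → (4.000,1.505)–(4.521,2.000)
cell (4,2): code 0011 → (4.521,2.000)–(4.781,3.000)
cell (4,3): code 0011 → (4.781,3.000)–(4.145,4.000)
cell (4,4): code 0001 → (4.145,4.000)–(4.000,4.098)
total: 16 segments, chained into 1 closed loop(s), length Σ = 13.030277

segments=16 loops=1 length=13.030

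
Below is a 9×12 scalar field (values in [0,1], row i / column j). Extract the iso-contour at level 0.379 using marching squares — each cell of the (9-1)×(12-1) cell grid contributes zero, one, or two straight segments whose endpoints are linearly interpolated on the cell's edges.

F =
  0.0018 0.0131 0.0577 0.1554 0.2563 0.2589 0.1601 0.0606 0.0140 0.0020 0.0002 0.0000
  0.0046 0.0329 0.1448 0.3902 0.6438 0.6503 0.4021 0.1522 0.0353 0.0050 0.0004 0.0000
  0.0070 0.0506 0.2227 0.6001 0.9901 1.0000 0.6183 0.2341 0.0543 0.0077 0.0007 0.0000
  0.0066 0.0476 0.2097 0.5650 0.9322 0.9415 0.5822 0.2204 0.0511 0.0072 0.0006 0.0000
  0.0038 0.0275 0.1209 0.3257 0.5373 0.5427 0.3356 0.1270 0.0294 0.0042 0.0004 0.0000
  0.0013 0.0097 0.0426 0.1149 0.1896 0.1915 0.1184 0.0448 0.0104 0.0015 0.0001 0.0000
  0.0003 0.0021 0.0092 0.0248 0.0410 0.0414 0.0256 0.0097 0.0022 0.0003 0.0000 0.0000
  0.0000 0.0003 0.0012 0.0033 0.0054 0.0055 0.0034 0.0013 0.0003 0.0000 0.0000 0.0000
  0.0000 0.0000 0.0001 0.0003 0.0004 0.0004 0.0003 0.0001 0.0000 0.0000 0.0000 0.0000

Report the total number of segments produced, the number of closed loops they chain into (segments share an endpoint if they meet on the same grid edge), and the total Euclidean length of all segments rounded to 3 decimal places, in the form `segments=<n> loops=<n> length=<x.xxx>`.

segments=16 loops=1 length=13.159

cell (0,2): code 0100 → (0.952,3.000)–(1.000,2.954)
cell (0,3): code 1100 → (0.317,4.000)–(0.952,3.000)
cell (0,4): code 1100 → (0.307,5.000)–(0.317,4.000)
cell (0,5): code 1100 → (0.905,6.000)–(0.307,5.000)
cell (0,6): code 1000 → (1.000,6.092)–(0.905,6.000)
cell (1,2): code 0110 → (1.000,2.954)–(2.000,2.414)
cell (1,6): code 1001 → (2.000,6.623)–(1.000,6.092)
cell (2,2): code 0110 → (2.000,2.414)–(3.000,2.476)
cell (2,6): code 1001 → (3.000,6.562)–(2.000,6.623)
cell (3,2): code 0010 → (3.000,2.476)–(3.777,3.000)
cell (3,3): code 0111 → (3.777,3.000)–(4.000,3.252)
cell (3,5): code 1011 → (4.000,5.790)–(3.824,6.000)
cell (3,6): code 0001 → (3.824,6.000)–(3.000,6.562)
cell (4,3): code 0010 → (4.000,3.252)–(4.455,4.000)
cell (4,4): code 0011 → (4.455,4.000)–(4.466,5.000)
cell (4,5): code 0001 → (4.466,5.000)–(4.000,5.790)
total: 16 segments, chained into 1 closed loop(s), length Σ = 13.158923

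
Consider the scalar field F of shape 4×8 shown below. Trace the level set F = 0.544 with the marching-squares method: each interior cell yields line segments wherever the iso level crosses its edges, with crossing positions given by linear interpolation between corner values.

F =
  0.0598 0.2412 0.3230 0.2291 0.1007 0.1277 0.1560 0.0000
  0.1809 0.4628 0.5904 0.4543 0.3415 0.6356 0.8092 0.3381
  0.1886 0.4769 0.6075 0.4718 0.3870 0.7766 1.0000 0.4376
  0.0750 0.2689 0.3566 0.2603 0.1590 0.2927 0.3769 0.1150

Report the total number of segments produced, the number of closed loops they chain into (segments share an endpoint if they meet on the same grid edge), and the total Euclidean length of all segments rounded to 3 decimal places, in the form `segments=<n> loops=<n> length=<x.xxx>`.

cell (0,1): code 0100 → (0.826,2.000)–(1.000,1.636)
cell (0,2): code 1000 → (1.000,2.341)–(0.826,2.000)
cell (0,4): code 0100 → (0.820,5.000)–(1.000,4.689)
cell (0,5): code 1100 → (0.594,6.000)–(0.820,5.000)
cell (0,6): code 1000 → (1.000,6.563)–(0.594,6.000)
cell (1,1): code 0110 → (1.000,1.636)–(2.000,1.514)
cell (1,2): code 1001 → (2.000,2.468)–(1.000,2.341)
cell (1,4): code 0110 → (1.000,4.689)–(2.000,4.403)
cell (1,6): code 1001 → (2.000,6.811)–(1.000,6.563)
cell (2,1): code 0010 → (2.000,1.514)–(2.253,2.000)
cell (2,2): code 0001 → (2.253,2.000)–(2.000,2.468)
cell (2,4): code 0010 → (2.000,4.403)–(2.481,5.000)
cell (2,5): code 0011 → (2.481,5.000)–(2.732,6.000)
cell (2,6): code 0001 → (2.732,6.000)–(2.000,6.811)
total: 14 segments, chained into 2 closed loop(s), length Σ = 10.920254

segments=14 loops=2 length=10.920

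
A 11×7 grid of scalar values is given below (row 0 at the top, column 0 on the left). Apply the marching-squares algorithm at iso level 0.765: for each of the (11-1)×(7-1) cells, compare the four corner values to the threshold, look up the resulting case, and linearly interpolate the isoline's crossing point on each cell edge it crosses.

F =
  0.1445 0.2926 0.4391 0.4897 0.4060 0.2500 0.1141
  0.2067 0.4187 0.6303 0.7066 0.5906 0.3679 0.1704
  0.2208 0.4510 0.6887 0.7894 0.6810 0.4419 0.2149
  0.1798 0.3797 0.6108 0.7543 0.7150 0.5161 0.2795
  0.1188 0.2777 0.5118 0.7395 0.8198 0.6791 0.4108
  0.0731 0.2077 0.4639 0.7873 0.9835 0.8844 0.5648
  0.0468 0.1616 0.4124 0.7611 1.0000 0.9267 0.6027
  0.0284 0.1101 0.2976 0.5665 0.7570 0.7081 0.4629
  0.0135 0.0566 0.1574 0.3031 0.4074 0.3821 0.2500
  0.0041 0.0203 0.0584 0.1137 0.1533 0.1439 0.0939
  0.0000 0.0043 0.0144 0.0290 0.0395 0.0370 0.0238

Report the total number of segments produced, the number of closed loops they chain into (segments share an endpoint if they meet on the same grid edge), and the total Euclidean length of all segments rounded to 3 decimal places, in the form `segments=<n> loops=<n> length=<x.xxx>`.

cell (1,2): code 0100 → (1.705,3.000)–(2.000,2.758)
cell (1,3): code 1000 → (2.000,3.225)–(1.705,3.000)
cell (2,2): code 0010 → (2.000,2.758)–(2.695,3.000)
cell (2,3): code 0001 → (2.695,3.000)–(2.000,3.225)
cell (3,3): code 0100 → (3.477,4.000)–(4.000,3.318)
cell (3,4): code 1000 → (4.000,4.389)–(3.477,4.000)
cell (4,2): code 0100 → (4.533,3.000)–(5.000,2.931)
cell (4,3): code 1110 → (4.000,3.318)–(4.533,3.000)
cell (4,4): code 1101 → (4.418,5.000)–(4.000,4.389)
cell (4,5): code 1000 → (5.000,5.374)–(4.418,5.000)
cell (5,2): code 0010 → (5.000,2.931)–(5.851,3.000)
cell (5,3): code 0111 → (5.851,3.000)–(6.000,3.016)
cell (5,5): code 1001 → (6.000,5.499)–(5.000,5.374)
cell (6,3): code 0010 → (6.000,3.016)–(6.967,4.000)
cell (6,4): code 0011 → (6.967,4.000)–(6.740,5.000)
cell (6,5): code 0001 → (6.740,5.000)–(6.000,5.499)
total: 16 segments, chained into 2 closed loop(s), length Σ = 11.563569

segments=16 loops=2 length=11.564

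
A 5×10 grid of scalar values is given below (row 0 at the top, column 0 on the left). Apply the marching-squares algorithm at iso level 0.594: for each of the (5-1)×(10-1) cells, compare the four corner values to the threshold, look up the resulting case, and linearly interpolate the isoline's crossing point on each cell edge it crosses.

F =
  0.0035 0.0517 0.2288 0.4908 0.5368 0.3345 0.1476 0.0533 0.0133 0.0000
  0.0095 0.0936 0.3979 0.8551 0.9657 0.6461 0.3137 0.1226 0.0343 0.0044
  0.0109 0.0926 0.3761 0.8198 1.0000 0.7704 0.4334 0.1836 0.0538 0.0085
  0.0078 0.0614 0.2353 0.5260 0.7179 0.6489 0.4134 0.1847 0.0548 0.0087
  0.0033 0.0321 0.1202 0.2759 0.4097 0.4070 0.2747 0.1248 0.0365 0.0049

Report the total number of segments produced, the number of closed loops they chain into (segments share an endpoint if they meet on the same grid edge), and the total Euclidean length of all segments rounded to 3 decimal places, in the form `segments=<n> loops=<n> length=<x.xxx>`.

segments=12 loops=1 length=9.932

cell (0,2): code 0100 → (0.283,3.000)–(1.000,2.429)
cell (0,3): code 1100 → (0.133,4.000)–(0.283,3.000)
cell (0,4): code 1100 → (0.833,5.000)–(0.133,4.000)
cell (0,5): code 1000 → (1.000,5.157)–(0.833,5.000)
cell (1,2): code 0110 → (1.000,2.429)–(2.000,2.491)
cell (1,5): code 1001 → (2.000,5.523)–(1.000,5.157)
cell (2,2): code 0010 → (2.000,2.491)–(2.769,3.000)
cell (2,3): code 0111 → (2.769,3.000)–(3.000,3.354)
cell (2,5): code 1001 → (3.000,5.233)–(2.000,5.523)
cell (3,3): code 0010 → (3.000,3.354)–(3.402,4.000)
cell (3,4): code 0011 → (3.402,4.000)–(3.227,5.000)
cell (3,5): code 0001 → (3.227,5.000)–(3.000,5.233)
total: 12 segments, chained into 1 closed loop(s), length Σ = 9.931583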